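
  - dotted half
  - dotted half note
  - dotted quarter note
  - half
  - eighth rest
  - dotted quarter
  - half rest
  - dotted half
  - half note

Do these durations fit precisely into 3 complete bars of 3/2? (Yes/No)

One bar of 3/2 = 12 eighth notes, so 3 bars = 36.
Convert each value to eighth notes: dotted half = 6; dotted half note = 6; dotted quarter note = 3; half = 4; eighth rest = 1; dotted quarter = 3; half rest = 4; dotted half = 6; half note = 4.
Altogether 6 + 6 + 3 + 4 + 1 + 3 + 4 + 6 + 4 = 37.
37 exceeds 36, so the answer is No.

No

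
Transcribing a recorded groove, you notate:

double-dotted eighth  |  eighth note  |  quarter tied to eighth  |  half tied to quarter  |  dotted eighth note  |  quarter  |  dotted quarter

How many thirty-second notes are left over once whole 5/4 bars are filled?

33

One bar of 5/4 = 40 thirty-second notes.
Express everything in thirty-second notes: double-dotted eighth = 7; eighth note = 4; quarter tied to eighth (quarter + eighth) = 12; half tied to quarter (half + quarter) = 24; dotted eighth note = 6; quarter = 8; dotted quarter = 12.
Sum: 7 + 4 + 12 + 24 + 6 + 8 + 12 = 73.
73 ÷ 40 = 1 complete bar with 33 thirty-second notes remaining.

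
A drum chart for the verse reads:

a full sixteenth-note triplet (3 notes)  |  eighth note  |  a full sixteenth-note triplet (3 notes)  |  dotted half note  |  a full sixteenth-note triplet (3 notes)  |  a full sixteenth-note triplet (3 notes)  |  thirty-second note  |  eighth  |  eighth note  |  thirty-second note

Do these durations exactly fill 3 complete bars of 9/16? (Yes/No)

Yes

One bar of 9/16 = 18 thirty-second notes, so 3 bars = 54.
Convert each value to thirty-second notes: a full sixteenth-note triplet (3 notes) (three triplet sixteenths span one eighth) = 4; eighth note = 4; a full sixteenth-note triplet (3 notes) (three triplet sixteenths span one eighth) = 4; dotted half note = 24; a full sixteenth-note triplet (3 notes) (three triplet sixteenths span one eighth) = 4; a full sixteenth-note triplet (3 notes) (three triplet sixteenths span one eighth) = 4; thirty-second note = 1; eighth = 4; eighth note = 4; thirty-second note = 1.
Sum: 4 + 4 + 4 + 24 + 4 + 4 + 1 + 4 + 4 + 1 = 54.
54 equals 54, so the answer is Yes.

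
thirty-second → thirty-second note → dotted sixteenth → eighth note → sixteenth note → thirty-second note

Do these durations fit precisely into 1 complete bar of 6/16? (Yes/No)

Yes

One bar of 6/16 = 12 thirty-second notes.
In thirty-second notes: thirty-second = 1; thirty-second note = 1; dotted sixteenth = 3; eighth note = 4; sixteenth note = 2; thirty-second note = 1.
Adding: 1 + 1 + 3 + 4 + 2 + 1 = 12.
12 equals 12, so the answer is Yes.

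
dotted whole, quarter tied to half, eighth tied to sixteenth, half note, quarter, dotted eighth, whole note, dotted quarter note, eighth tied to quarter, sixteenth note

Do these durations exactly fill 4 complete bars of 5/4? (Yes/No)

One bar of 5/4 = 20 sixteenth notes, so 4 bars = 80.
Working in sixteenth notes: dotted whole = 24; quarter tied to half (quarter + half) = 12; eighth tied to sixteenth (eighth + sixteenth) = 3; half note = 8; quarter = 4; dotted eighth = 3; whole note = 16; dotted quarter note = 6; eighth tied to quarter (eighth + quarter) = 6; sixteenth note = 1.
Sum: 24 + 12 + 3 + 8 + 4 + 3 + 16 + 6 + 6 + 1 = 83.
83 exceeds 80, so the answer is No.

No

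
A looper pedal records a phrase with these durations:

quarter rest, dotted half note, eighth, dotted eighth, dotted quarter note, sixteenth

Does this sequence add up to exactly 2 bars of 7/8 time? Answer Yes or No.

One bar of 7/8 = 14 sixteenth notes, so 2 bars = 28.
In sixteenth notes: quarter rest = 4; dotted half note = 12; eighth = 2; dotted eighth = 3; dotted quarter note = 6; sixteenth = 1.
Adding: 4 + 12 + 2 + 3 + 6 + 1 = 28.
28 equals 28, so the answer is Yes.

Yes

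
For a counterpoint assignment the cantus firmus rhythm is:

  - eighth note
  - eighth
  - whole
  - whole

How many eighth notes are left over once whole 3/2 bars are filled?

6

One bar of 3/2 = 12 eighth notes.
In eighth notes: eighth note = 1; eighth = 1; whole = 8; whole = 8.
Altogether 1 + 1 + 8 + 8 = 18.
18 ÷ 12 = 1 complete bar with 6 eighth notes remaining.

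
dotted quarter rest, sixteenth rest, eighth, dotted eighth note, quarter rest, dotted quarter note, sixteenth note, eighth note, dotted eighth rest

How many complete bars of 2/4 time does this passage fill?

One bar of 2/4 = 8 sixteenth notes.
Convert each value to sixteenth notes: dotted quarter rest = 6; sixteenth rest = 1; eighth = 2; dotted eighth note = 3; quarter rest = 4; dotted quarter note = 6; sixteenth note = 1; eighth note = 2; dotted eighth rest = 3.
Total: 6 + 1 + 2 + 3 + 4 + 6 + 1 + 2 + 3 = 28.
28 ÷ 8 = 3 complete bars with 4 left over.

3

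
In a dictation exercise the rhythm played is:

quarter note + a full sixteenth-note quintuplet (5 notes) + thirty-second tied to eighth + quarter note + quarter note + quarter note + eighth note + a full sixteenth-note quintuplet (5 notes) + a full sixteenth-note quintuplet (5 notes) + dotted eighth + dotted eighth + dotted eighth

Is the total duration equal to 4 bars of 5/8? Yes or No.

No

One bar of 5/8 = 20 thirty-second notes, so 4 bars = 80.
Express everything in thirty-second notes: quarter note = 8; a full sixteenth-note quintuplet (5 notes) (five quintuplet sixteenths span one quarter) = 8; thirty-second tied to eighth (thirty-second + eighth) = 5; quarter note = 8; quarter note = 8; quarter note = 8; eighth note = 4; a full sixteenth-note quintuplet (5 notes) (five quintuplet sixteenths span one quarter) = 8; a full sixteenth-note quintuplet (5 notes) (five quintuplet sixteenths span one quarter) = 8; dotted eighth = 6; dotted eighth = 6; dotted eighth = 6.
Altogether 8 + 8 + 5 + 8 + 8 + 8 + 4 + 8 + 8 + 6 + 6 + 6 = 83.
83 exceeds 80, so the answer is No.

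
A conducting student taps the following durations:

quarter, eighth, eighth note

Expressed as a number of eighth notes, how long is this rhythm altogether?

4

Convert each value to eighth notes: quarter = 2; eighth = 1; eighth note = 1.
Sum: 2 + 1 + 1 = 4 eighth notes.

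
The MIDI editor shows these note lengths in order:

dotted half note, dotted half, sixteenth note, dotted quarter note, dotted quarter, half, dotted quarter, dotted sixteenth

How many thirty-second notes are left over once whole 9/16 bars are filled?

15

One bar of 9/16 = 18 thirty-second notes.
Express everything in thirty-second notes: dotted half note = 24; dotted half = 24; sixteenth note = 2; dotted quarter note = 12; dotted quarter = 12; half = 16; dotted quarter = 12; dotted sixteenth = 3.
Sum: 24 + 24 + 2 + 12 + 12 + 16 + 12 + 3 = 105.
105 ÷ 18 = 5 complete bars with 15 thirty-second notes remaining.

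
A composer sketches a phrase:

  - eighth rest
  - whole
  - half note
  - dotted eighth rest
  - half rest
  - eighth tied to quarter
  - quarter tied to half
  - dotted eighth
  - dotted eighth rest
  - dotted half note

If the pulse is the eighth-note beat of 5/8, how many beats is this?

36.5

One eighth-note beat = 2 sixteenth notes.
Express everything in sixteenth notes: eighth rest = 2; whole = 16; half note = 8; dotted eighth rest = 3; half rest = 8; eighth tied to quarter (eighth + quarter) = 6; quarter tied to half (quarter + half) = 12; dotted eighth = 3; dotted eighth rest = 3; dotted half note = 12.
Adding: 2 + 16 + 8 + 3 + 8 + 6 + 12 + 3 + 3 + 12 = 73.
73 ÷ 2 = 36.5 beats.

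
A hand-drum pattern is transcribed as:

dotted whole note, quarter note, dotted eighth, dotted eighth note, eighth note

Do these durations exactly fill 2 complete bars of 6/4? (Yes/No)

One bar of 6/4 = 24 sixteenth notes, so 2 bars = 48.
Express everything in sixteenth notes: dotted whole note = 24; quarter note = 4; dotted eighth = 3; dotted eighth note = 3; eighth note = 2.
Adding: 24 + 4 + 3 + 3 + 2 = 36.
36 falls short of 48, so the answer is No.

No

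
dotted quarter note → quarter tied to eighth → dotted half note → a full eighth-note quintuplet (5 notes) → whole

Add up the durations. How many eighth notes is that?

Working in eighth notes: dotted quarter note = 3; quarter tied to eighth (quarter + eighth) = 3; dotted half note = 6; a full eighth-note quintuplet (5 notes) (five quintuplet eighths span one half) = 4; whole = 8.
Sum: 3 + 3 + 6 + 4 + 8 = 24 eighth notes.

24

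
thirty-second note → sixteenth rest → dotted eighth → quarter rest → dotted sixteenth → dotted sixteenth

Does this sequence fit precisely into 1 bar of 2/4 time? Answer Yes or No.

One bar of 2/4 = 16 thirty-second notes.
Each duration in thirty-second notes: thirty-second note = 1; sixteenth rest = 2; dotted eighth = 6; quarter rest = 8; dotted sixteenth = 3; dotted sixteenth = 3.
Altogether 1 + 2 + 6 + 8 + 3 + 3 = 23.
23 exceeds 16, so the answer is No.

No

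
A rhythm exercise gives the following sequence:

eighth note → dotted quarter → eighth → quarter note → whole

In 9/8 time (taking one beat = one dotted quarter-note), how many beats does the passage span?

One dotted quarter-note beat = 3 eighth notes.
Each duration in eighth notes: eighth note = 1; dotted quarter = 3; eighth = 1; quarter note = 2; whole = 8.
Total: 1 + 3 + 1 + 2 + 8 = 15.
15 ÷ 3 = 5 beats.

5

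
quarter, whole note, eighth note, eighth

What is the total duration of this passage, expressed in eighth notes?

12

In eighth notes: quarter = 2; whole note = 8; eighth note = 1; eighth = 1.
Altogether 2 + 8 + 1 + 1 = 12 eighth notes.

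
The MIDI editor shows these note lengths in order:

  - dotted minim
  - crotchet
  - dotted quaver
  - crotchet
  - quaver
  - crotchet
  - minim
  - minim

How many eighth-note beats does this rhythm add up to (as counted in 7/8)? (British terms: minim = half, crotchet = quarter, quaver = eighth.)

One eighth-note beat = 2 sixteenth notes.
Express everything in sixteenth notes: dotted minim = 12; crotchet = 4; dotted quaver = 3; crotchet = 4; quaver = 2; crotchet = 4; minim = 8; minim = 8.
Altogether 12 + 4 + 3 + 4 + 2 + 4 + 8 + 8 = 45.
45 ÷ 2 = 22.5 beats.

22.5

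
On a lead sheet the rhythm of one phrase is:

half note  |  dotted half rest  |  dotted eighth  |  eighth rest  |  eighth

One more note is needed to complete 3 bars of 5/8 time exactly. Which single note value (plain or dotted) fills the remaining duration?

dotted eighth note

3 bars of 5/8 = 30 sixteenth notes.
Convert each value to sixteenth notes: half note = 8; dotted half rest = 12; dotted eighth = 3; eighth rest = 2; eighth = 2.
Total: 8 + 12 + 3 + 2 + 2 = 27.
Remaining: 30 − 27 = 3 sixteenth notes, which is a dotted eighth note.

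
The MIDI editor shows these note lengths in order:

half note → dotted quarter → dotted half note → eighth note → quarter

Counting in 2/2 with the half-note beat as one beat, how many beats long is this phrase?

4

One half-note beat = 4 eighth notes.
Express everything in eighth notes: half note = 4; dotted quarter = 3; dotted half note = 6; eighth note = 1; quarter = 2.
Altogether 4 + 3 + 6 + 1 + 2 = 16.
16 ÷ 4 = 4 beats.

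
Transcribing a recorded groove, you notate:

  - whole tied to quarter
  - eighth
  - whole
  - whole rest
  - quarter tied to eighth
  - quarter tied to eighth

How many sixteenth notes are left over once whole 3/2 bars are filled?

One bar of 3/2 = 12 eighth notes.
Each duration in eighth notes: whole tied to quarter (whole + quarter) = 10; eighth = 1; whole = 8; whole rest = 8; quarter tied to eighth (quarter + eighth) = 3; quarter tied to eighth (quarter + eighth) = 3.
Sum: 10 + 1 + 8 + 8 + 3 + 3 = 33.
33 ÷ 12 = 2 complete bars with 9 eighth notes remaining = 18 sixteenth notes.

18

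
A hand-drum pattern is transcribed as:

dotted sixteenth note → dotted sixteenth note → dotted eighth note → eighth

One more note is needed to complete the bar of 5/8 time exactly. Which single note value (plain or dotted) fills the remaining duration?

The bar of 5/8 = 20 thirty-second notes.
Working in thirty-second notes: dotted sixteenth note = 3; dotted sixteenth note = 3; dotted eighth note = 6; eighth = 4.
Sum: 3 + 3 + 6 + 4 = 16.
Remaining: 20 − 16 = 4 thirty-second notes, which is a eighth note.

eighth note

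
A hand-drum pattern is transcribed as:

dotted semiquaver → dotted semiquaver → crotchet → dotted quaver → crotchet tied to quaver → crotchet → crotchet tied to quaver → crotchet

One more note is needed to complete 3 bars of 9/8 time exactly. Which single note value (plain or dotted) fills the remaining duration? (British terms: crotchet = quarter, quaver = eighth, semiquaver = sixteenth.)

3 bars of 9/8 = 108 thirty-second notes.
Working in thirty-second notes: dotted semiquaver = 3; dotted semiquaver = 3; crotchet = 8; dotted quaver = 6; crotchet tied to quaver (crotchet + quaver) = 12; crotchet = 8; crotchet tied to quaver (crotchet + quaver) = 12; crotchet = 8.
Sum: 3 + 3 + 8 + 6 + 12 + 8 + 12 + 8 = 60.
Remaining: 108 − 60 = 48 thirty-second notes, which is a dotted whole note.

dotted whole note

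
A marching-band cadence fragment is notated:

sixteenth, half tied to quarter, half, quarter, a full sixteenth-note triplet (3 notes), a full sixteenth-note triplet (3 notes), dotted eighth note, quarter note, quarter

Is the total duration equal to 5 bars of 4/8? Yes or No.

Yes

One bar of 4/8 = 8 sixteenth notes, so 5 bars = 40.
Express everything in sixteenth notes: sixteenth = 1; half tied to quarter (half + quarter) = 12; half = 8; quarter = 4; a full sixteenth-note triplet (3 notes) (three triplet sixteenths span one eighth) = 2; a full sixteenth-note triplet (3 notes) (three triplet sixteenths span one eighth) = 2; dotted eighth note = 3; quarter note = 4; quarter = 4.
Altogether 1 + 12 + 8 + 4 + 2 + 2 + 3 + 4 + 4 = 40.
40 equals 40, so the answer is Yes.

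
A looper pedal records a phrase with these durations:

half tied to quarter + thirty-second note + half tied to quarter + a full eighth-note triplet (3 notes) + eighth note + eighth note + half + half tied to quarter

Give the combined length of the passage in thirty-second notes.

105

Working in thirty-second notes: half tied to quarter (half + quarter) = 24; thirty-second note = 1; half tied to quarter (half + quarter) = 24; a full eighth-note triplet (3 notes) (three triplet eighths span one quarter) = 8; eighth note = 4; eighth note = 4; half = 16; half tied to quarter (half + quarter) = 24.
Altogether 24 + 1 + 24 + 8 + 4 + 4 + 16 + 24 = 105 thirty-second notes.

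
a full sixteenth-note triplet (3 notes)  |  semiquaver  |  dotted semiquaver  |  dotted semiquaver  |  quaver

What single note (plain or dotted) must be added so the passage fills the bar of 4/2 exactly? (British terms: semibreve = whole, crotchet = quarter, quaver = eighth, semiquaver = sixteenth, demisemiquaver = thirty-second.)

dotted whole note

The bar of 4/2 = 64 thirty-second notes.
Working in thirty-second notes: a full sixteenth-note triplet (3 notes) (three triplet sixteenths span one eighth) = 4; semiquaver = 2; dotted semiquaver = 3; dotted semiquaver = 3; quaver = 4.
Altogether 4 + 2 + 3 + 3 + 4 = 16.
Remaining: 64 − 16 = 48 thirty-second notes, which is a dotted whole note.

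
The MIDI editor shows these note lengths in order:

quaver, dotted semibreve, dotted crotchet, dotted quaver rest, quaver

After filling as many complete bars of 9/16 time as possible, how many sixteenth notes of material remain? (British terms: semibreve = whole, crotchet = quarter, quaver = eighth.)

One bar of 9/16 = 9 sixteenth notes.
Each duration in sixteenth notes: quaver = 2; dotted semibreve = 24; dotted crotchet = 6; dotted quaver rest = 3; quaver = 2.
Sum: 2 + 24 + 6 + 3 + 2 = 37.
37 ÷ 9 = 4 complete bars with 1 sixteenth note remaining.

1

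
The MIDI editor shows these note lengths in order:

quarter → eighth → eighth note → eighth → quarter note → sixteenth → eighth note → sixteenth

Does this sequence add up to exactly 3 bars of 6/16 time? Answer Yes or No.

Yes

One bar of 6/16 = 6 sixteenth notes, so 3 bars = 18.
Each duration in sixteenth notes: quarter = 4; eighth = 2; eighth note = 2; eighth = 2; quarter note = 4; sixteenth = 1; eighth note = 2; sixteenth = 1.
Sum: 4 + 2 + 2 + 2 + 4 + 1 + 2 + 1 = 18.
18 equals 18, so the answer is Yes.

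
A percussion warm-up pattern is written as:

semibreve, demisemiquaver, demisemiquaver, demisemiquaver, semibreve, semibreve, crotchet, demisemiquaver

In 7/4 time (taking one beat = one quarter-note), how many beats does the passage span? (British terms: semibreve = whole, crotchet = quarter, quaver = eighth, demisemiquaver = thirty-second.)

One quarter-note beat = 8 thirty-second notes.
Each duration in thirty-second notes: semibreve = 32; demisemiquaver = 1; demisemiquaver = 1; demisemiquaver = 1; semibreve = 32; semibreve = 32; crotchet = 8; demisemiquaver = 1.
Adding: 32 + 1 + 1 + 1 + 32 + 32 + 8 + 1 = 108.
108 ÷ 8 = 13.5 beats.

13.5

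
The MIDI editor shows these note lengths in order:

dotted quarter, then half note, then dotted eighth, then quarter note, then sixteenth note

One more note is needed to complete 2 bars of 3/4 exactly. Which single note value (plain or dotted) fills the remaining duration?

2 bars of 3/4 = 24 sixteenth notes.
Convert each value to sixteenth notes: dotted quarter = 6; half note = 8; dotted eighth = 3; quarter note = 4; sixteenth note = 1.
Adding: 6 + 8 + 3 + 4 + 1 = 22.
Remaining: 24 − 22 = 2 sixteenth notes, which is a eighth note.

eighth note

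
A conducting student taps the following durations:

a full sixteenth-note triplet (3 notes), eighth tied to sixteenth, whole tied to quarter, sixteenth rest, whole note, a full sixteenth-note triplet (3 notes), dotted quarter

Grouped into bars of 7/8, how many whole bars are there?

3

One bar of 7/8 = 14 sixteenth notes.
Express everything in sixteenth notes: a full sixteenth-note triplet (3 notes) (three triplet sixteenths span one eighth) = 2; eighth tied to sixteenth (eighth + sixteenth) = 3; whole tied to quarter (whole + quarter) = 20; sixteenth rest = 1; whole note = 16; a full sixteenth-note triplet (3 notes) (three triplet sixteenths span one eighth) = 2; dotted quarter = 6.
Adding: 2 + 3 + 20 + 1 + 16 + 2 + 6 = 50.
50 ÷ 14 = 3 complete bars with 8 left over.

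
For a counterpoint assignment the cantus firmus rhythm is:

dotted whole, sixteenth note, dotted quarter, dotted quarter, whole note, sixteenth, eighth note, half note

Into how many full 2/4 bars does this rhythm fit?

One bar of 2/4 = 8 sixteenth notes.
Express everything in sixteenth notes: dotted whole = 24; sixteenth note = 1; dotted quarter = 6; dotted quarter = 6; whole note = 16; sixteenth = 1; eighth note = 2; half note = 8.
Sum: 24 + 1 + 6 + 6 + 16 + 1 + 2 + 8 = 64.
64 ÷ 8 = 8 complete bars with 0 left over.

8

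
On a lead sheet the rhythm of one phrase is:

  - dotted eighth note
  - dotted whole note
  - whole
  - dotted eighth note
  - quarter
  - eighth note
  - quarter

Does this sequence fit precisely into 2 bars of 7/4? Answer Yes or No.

Yes

One bar of 7/4 = 28 sixteenth notes, so 2 bars = 56.
Convert each value to sixteenth notes: dotted eighth note = 3; dotted whole note = 24; whole = 16; dotted eighth note = 3; quarter = 4; eighth note = 2; quarter = 4.
Total: 3 + 24 + 16 + 3 + 4 + 2 + 4 = 56.
56 equals 56, so the answer is Yes.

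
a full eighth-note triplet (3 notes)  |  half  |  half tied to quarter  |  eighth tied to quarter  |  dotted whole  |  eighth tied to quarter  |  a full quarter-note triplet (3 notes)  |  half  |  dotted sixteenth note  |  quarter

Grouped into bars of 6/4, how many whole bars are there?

One bar of 6/4 = 48 thirty-second notes.
Express everything in thirty-second notes: a full eighth-note triplet (3 notes) (three triplet eighths span one quarter) = 8; half = 16; half tied to quarter (half + quarter) = 24; eighth tied to quarter (eighth + quarter) = 12; dotted whole = 48; eighth tied to quarter (eighth + quarter) = 12; a full quarter-note triplet (3 notes) (three triplet quarters span one half) = 16; half = 16; dotted sixteenth note = 3; quarter = 8.
Altogether 8 + 16 + 24 + 12 + 48 + 12 + 16 + 16 + 3 + 8 = 163.
163 ÷ 48 = 3 complete bars with 19 left over.

3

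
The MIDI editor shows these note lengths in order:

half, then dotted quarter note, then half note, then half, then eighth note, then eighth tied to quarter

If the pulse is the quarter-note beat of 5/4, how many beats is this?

One quarter-note beat = 2 eighth notes.
Each duration in eighth notes: half = 4; dotted quarter note = 3; half note = 4; half = 4; eighth note = 1; eighth tied to quarter (eighth + quarter) = 3.
Adding: 4 + 3 + 4 + 4 + 1 + 3 = 19.
19 ÷ 2 = 9.5 beats.

9.5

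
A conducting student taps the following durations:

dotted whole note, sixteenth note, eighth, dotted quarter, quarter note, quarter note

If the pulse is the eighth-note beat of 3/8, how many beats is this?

One eighth-note beat = 2 sixteenth notes.
In sixteenth notes: dotted whole note = 24; sixteenth note = 1; eighth = 2; dotted quarter = 6; quarter note = 4; quarter note = 4.
Altogether 24 + 1 + 2 + 6 + 4 + 4 = 41.
41 ÷ 2 = 20.5 beats.

20.5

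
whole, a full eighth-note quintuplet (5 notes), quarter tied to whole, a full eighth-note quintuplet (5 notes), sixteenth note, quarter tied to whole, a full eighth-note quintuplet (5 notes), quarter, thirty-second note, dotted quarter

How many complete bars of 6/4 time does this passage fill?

One bar of 6/4 = 48 thirty-second notes.
Express everything in thirty-second notes: whole = 32; a full eighth-note quintuplet (5 notes) (five quintuplet eighths span one half) = 16; quarter tied to whole (quarter + whole) = 40; a full eighth-note quintuplet (5 notes) (five quintuplet eighths span one half) = 16; sixteenth note = 2; quarter tied to whole (quarter + whole) = 40; a full eighth-note quintuplet (5 notes) (five quintuplet eighths span one half) = 16; quarter = 8; thirty-second note = 1; dotted quarter = 12.
Adding: 32 + 16 + 40 + 16 + 2 + 40 + 16 + 8 + 1 + 12 = 183.
183 ÷ 48 = 3 complete bars with 39 left over.

3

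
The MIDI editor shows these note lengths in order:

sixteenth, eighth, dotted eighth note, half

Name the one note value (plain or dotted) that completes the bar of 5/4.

The bar of 5/4 = 20 sixteenth notes.
Working in sixteenth notes: sixteenth = 1; eighth = 2; dotted eighth note = 3; half = 8.
Altogether 1 + 2 + 3 + 8 = 14.
Remaining: 20 − 14 = 6 sixteenth notes, which is a dotted quarter note.

dotted quarter note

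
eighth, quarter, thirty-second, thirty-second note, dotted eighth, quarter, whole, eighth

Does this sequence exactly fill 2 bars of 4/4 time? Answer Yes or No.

Yes

One bar of 4/4 = 32 thirty-second notes, so 2 bars = 64.
Convert each value to thirty-second notes: eighth = 4; quarter = 8; thirty-second = 1; thirty-second note = 1; dotted eighth = 6; quarter = 8; whole = 32; eighth = 4.
Altogether 4 + 8 + 1 + 1 + 6 + 8 + 32 + 4 = 64.
64 equals 64, so the answer is Yes.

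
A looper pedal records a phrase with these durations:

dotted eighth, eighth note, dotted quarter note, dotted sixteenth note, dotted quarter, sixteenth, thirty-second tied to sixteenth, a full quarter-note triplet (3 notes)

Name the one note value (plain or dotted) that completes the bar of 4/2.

dotted eighth note

The bar of 4/2 = 64 thirty-second notes.
In thirty-second notes: dotted eighth = 6; eighth note = 4; dotted quarter note = 12; dotted sixteenth note = 3; dotted quarter = 12; sixteenth = 2; thirty-second tied to sixteenth (thirty-second + sixteenth) = 3; a full quarter-note triplet (3 notes) (three triplet quarters span one half) = 16.
Altogether 6 + 4 + 12 + 3 + 12 + 2 + 3 + 16 = 58.
Remaining: 64 − 58 = 6 thirty-second notes, which is a dotted eighth note.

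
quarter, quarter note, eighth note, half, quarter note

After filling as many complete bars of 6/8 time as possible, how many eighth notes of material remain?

5

One bar of 6/8 = 6 eighth notes.
Express everything in eighth notes: quarter = 2; quarter note = 2; eighth note = 1; half = 4; quarter note = 2.
Total: 2 + 2 + 1 + 4 + 2 = 11.
11 ÷ 6 = 1 complete bar with 5 eighth notes remaining.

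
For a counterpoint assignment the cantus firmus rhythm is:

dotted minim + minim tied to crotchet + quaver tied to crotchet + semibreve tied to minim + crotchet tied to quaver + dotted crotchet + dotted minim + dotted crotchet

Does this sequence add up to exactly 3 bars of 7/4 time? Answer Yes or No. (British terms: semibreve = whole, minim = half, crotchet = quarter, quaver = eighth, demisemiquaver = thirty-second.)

One bar of 7/4 = 14 eighth notes, so 3 bars = 42.
Express everything in eighth notes: dotted minim = 6; minim tied to crotchet (minim + crotchet) = 6; quaver tied to crotchet (quaver + crotchet) = 3; semibreve tied to minim (semibreve + minim) = 12; crotchet tied to quaver (crotchet + quaver) = 3; dotted crotchet = 3; dotted minim = 6; dotted crotchet = 3.
Total: 6 + 6 + 3 + 12 + 3 + 3 + 6 + 3 = 42.
42 equals 42, so the answer is Yes.

Yes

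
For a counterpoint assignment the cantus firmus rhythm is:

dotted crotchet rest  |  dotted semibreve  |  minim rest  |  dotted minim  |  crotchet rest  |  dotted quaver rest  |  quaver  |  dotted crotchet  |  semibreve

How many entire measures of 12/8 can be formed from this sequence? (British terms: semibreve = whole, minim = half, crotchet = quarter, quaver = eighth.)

3

One bar of 12/8 = 24 sixteenth notes.
Each duration in sixteenth notes: dotted crotchet rest = 6; dotted semibreve = 24; minim rest = 8; dotted minim = 12; crotchet rest = 4; dotted quaver rest = 3; quaver = 2; dotted crotchet = 6; semibreve = 16.
Altogether 6 + 24 + 8 + 12 + 4 + 3 + 2 + 6 + 16 = 81.
81 ÷ 24 = 3 complete bars with 9 left over.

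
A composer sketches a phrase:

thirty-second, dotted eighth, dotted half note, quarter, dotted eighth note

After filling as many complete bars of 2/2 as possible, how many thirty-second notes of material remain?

13

One bar of 2/2 = 32 thirty-second notes.
Each duration in thirty-second notes: thirty-second = 1; dotted eighth = 6; dotted half note = 24; quarter = 8; dotted eighth note = 6.
Adding: 1 + 6 + 24 + 8 + 6 = 45.
45 ÷ 32 = 1 complete bar with 13 thirty-second notes remaining.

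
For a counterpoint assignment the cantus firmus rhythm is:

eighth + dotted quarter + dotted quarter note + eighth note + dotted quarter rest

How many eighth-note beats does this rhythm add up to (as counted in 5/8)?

11

One eighth-note beat = 2 sixteenth notes.
Each duration in sixteenth notes: eighth = 2; dotted quarter = 6; dotted quarter note = 6; eighth note = 2; dotted quarter rest = 6.
Altogether 2 + 6 + 6 + 2 + 6 = 22.
22 ÷ 2 = 11 beats.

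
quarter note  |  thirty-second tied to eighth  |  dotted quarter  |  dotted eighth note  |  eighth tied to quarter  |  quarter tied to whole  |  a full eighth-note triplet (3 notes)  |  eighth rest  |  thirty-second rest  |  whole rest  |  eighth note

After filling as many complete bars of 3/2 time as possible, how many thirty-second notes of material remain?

36

One bar of 3/2 = 48 thirty-second notes.
Convert each value to thirty-second notes: quarter note = 8; thirty-second tied to eighth (thirty-second + eighth) = 5; dotted quarter = 12; dotted eighth note = 6; eighth tied to quarter (eighth + quarter) = 12; quarter tied to whole (quarter + whole) = 40; a full eighth-note triplet (3 notes) (three triplet eighths span one quarter) = 8; eighth rest = 4; thirty-second rest = 1; whole rest = 32; eighth note = 4.
Total: 8 + 5 + 12 + 6 + 12 + 40 + 8 + 4 + 1 + 32 + 4 = 132.
132 ÷ 48 = 2 complete bars with 36 thirty-second notes remaining.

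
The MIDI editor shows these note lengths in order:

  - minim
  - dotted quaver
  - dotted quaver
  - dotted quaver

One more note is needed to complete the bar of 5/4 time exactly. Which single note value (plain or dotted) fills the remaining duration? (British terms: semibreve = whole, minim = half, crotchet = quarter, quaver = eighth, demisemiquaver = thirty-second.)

dotted eighth note

The bar of 5/4 = 20 sixteenth notes.
Each duration in sixteenth notes: minim = 8; dotted quaver = 3; dotted quaver = 3; dotted quaver = 3.
Sum: 8 + 3 + 3 + 3 = 17.
Remaining: 20 − 17 = 3 sixteenth notes, which is a dotted eighth note.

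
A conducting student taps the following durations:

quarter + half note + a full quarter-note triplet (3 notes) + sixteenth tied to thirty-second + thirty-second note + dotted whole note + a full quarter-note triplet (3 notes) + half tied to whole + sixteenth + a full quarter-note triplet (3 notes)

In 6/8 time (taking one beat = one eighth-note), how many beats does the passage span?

One eighth-note beat = 4 thirty-second notes.
Express everything in thirty-second notes: quarter = 8; half note = 16; a full quarter-note triplet (3 notes) (three triplet quarters span one half) = 16; sixteenth tied to thirty-second (sixteenth + thirty-second) = 3; thirty-second note = 1; dotted whole note = 48; a full quarter-note triplet (3 notes) (three triplet quarters span one half) = 16; half tied to whole (half + whole) = 48; sixteenth = 2; a full quarter-note triplet (3 notes) (three triplet quarters span one half) = 16.
Altogether 8 + 16 + 16 + 3 + 1 + 48 + 16 + 48 + 2 + 16 = 174.
174 ÷ 4 = 43.5 beats.

43.5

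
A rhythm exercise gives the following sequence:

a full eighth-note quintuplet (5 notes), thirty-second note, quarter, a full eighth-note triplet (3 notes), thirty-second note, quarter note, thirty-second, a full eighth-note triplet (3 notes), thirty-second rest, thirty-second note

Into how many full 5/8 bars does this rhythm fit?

One bar of 5/8 = 20 thirty-second notes.
In thirty-second notes: a full eighth-note quintuplet (5 notes) (five quintuplet eighths span one half) = 16; thirty-second note = 1; quarter = 8; a full eighth-note triplet (3 notes) (three triplet eighths span one quarter) = 8; thirty-second note = 1; quarter note = 8; thirty-second = 1; a full eighth-note triplet (3 notes) (three triplet eighths span one quarter) = 8; thirty-second rest = 1; thirty-second note = 1.
Altogether 16 + 1 + 8 + 8 + 1 + 8 + 1 + 8 + 1 + 1 = 53.
53 ÷ 20 = 2 complete bars with 13 left over.

2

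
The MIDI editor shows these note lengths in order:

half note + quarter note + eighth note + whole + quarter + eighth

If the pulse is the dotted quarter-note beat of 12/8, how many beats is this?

One dotted quarter-note beat = 3 eighth notes.
Convert each value to eighth notes: half note = 4; quarter note = 2; eighth note = 1; whole = 8; quarter = 2; eighth = 1.
Sum: 4 + 2 + 1 + 8 + 2 + 1 = 18.
18 ÷ 3 = 6 beats.

6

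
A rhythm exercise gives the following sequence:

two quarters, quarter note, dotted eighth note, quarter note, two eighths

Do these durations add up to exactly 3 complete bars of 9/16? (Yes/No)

One bar of 9/16 = 9 sixteenth notes, so 3 bars = 27.
Express everything in sixteenth notes: quarter = 4; quarter = 4; quarter note = 4; dotted eighth note = 3; quarter note = 4; eighth = 2; eighth = 2.
Sum: 4 + 4 + 4 + 3 + 4 + 2 + 2 = 23.
23 falls short of 27, so the answer is No.

No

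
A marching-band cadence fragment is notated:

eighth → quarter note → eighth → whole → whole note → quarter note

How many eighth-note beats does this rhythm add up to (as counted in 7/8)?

One eighth-note beat = 2 sixteenth notes.
In sixteenth notes: eighth = 2; quarter note = 4; eighth = 2; whole = 16; whole note = 16; quarter note = 4.
Total: 2 + 4 + 2 + 16 + 16 + 4 = 44.
44 ÷ 2 = 22 beats.

22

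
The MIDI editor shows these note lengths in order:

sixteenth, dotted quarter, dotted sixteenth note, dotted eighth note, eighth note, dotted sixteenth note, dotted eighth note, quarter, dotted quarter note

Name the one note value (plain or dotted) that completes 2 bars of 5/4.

2 bars of 5/4 = 80 thirty-second notes.
In thirty-second notes: sixteenth = 2; dotted quarter = 12; dotted sixteenth note = 3; dotted eighth note = 6; eighth note = 4; dotted sixteenth note = 3; dotted eighth note = 6; quarter = 8; dotted quarter note = 12.
Adding: 2 + 12 + 3 + 6 + 4 + 3 + 6 + 8 + 12 = 56.
Remaining: 80 − 56 = 24 thirty-second notes, which is a dotted half note.

dotted half note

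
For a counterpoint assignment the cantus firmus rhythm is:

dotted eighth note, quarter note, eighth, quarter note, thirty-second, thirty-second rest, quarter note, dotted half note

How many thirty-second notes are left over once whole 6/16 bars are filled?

One bar of 6/16 = 12 thirty-second notes.
Working in thirty-second notes: dotted eighth note = 6; quarter note = 8; eighth = 4; quarter note = 8; thirty-second = 1; thirty-second rest = 1; quarter note = 8; dotted half note = 24.
Sum: 6 + 8 + 4 + 8 + 1 + 1 + 8 + 24 = 60.
60 ÷ 12 = 5 complete bars with 0 thirty-second notes remaining.

0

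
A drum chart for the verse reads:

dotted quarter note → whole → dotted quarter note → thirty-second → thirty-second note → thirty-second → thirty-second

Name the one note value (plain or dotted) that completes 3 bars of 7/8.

dotted half note

3 bars of 7/8 = 84 thirty-second notes.
Working in thirty-second notes: dotted quarter note = 12; whole = 32; dotted quarter note = 12; thirty-second = 1; thirty-second note = 1; thirty-second = 1; thirty-second = 1.
Total: 12 + 32 + 12 + 1 + 1 + 1 + 1 = 60.
Remaining: 84 − 60 = 24 thirty-second notes, which is a dotted half note.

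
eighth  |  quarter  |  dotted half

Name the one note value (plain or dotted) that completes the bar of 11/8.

The bar of 11/8 = 11 eighth notes.
Each duration in eighth notes: eighth = 1; quarter = 2; dotted half = 6.
Altogether 1 + 2 + 6 = 9.
Remaining: 11 − 9 = 2 eighth notes, which is a quarter note.

quarter note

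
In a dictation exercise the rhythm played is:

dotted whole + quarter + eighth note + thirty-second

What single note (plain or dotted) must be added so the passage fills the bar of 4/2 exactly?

dotted sixteenth note

The bar of 4/2 = 64 thirty-second notes.
Express everything in thirty-second notes: dotted whole = 48; quarter = 8; eighth note = 4; thirty-second = 1.
Sum: 48 + 8 + 4 + 1 = 61.
Remaining: 64 − 61 = 3 thirty-second notes, which is a dotted sixteenth note.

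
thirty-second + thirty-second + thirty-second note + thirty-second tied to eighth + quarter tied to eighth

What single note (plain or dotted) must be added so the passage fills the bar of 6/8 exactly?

eighth note

The bar of 6/8 = 24 thirty-second notes.
Each duration in thirty-second notes: thirty-second = 1; thirty-second = 1; thirty-second note = 1; thirty-second tied to eighth (thirty-second + eighth) = 5; quarter tied to eighth (quarter + eighth) = 12.
Sum: 1 + 1 + 1 + 5 + 12 = 20.
Remaining: 24 − 20 = 4 thirty-second notes, which is a eighth note.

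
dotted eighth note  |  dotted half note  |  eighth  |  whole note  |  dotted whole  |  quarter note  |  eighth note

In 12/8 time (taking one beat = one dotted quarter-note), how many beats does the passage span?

10.5

One dotted quarter-note beat = 6 sixteenth notes.
Working in sixteenth notes: dotted eighth note = 3; dotted half note = 12; eighth = 2; whole note = 16; dotted whole = 24; quarter note = 4; eighth note = 2.
Sum: 3 + 12 + 2 + 16 + 24 + 4 + 2 = 63.
63 ÷ 6 = 10.5 beats.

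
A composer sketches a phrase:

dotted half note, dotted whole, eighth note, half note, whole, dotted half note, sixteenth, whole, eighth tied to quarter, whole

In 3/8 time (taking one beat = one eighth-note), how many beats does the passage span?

56.5

One eighth-note beat = 2 sixteenth notes.
Convert each value to sixteenth notes: dotted half note = 12; dotted whole = 24; eighth note = 2; half note = 8; whole = 16; dotted half note = 12; sixteenth = 1; whole = 16; eighth tied to quarter (eighth + quarter) = 6; whole = 16.
Altogether 12 + 24 + 2 + 8 + 16 + 12 + 1 + 16 + 6 + 16 = 113.
113 ÷ 2 = 56.5 beats.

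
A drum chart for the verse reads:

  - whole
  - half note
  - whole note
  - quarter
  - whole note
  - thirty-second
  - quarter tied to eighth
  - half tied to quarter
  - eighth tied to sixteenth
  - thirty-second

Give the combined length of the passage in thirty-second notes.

164

Express everything in thirty-second notes: whole = 32; half note = 16; whole note = 32; quarter = 8; whole note = 32; thirty-second = 1; quarter tied to eighth (quarter + eighth) = 12; half tied to quarter (half + quarter) = 24; eighth tied to sixteenth (eighth + sixteenth) = 6; thirty-second = 1.
Adding: 32 + 16 + 32 + 8 + 32 + 1 + 12 + 24 + 6 + 1 = 164 thirty-second notes.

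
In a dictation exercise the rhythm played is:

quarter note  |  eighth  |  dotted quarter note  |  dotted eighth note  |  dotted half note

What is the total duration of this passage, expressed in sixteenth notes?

Express everything in sixteenth notes: quarter note = 4; eighth = 2; dotted quarter note = 6; dotted eighth note = 3; dotted half note = 12.
Sum: 4 + 2 + 6 + 3 + 12 = 27 sixteenth notes.

27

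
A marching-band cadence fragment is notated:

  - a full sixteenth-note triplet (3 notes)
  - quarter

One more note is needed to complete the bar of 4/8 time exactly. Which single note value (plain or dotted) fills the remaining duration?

eighth note

The bar of 4/8 = 4 eighth notes.
Each duration in eighth notes: a full sixteenth-note triplet (3 notes) (three triplet sixteenths span one eighth) = 1; quarter = 2.
Total: 1 + 2 = 3.
Remaining: 4 − 3 = 1 eighth note, which is a eighth note.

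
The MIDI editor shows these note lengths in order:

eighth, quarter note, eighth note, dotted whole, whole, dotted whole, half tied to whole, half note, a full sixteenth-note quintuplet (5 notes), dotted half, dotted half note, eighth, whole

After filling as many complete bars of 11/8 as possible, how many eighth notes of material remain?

One bar of 11/8 = 11 eighth notes.
Each duration in eighth notes: eighth = 1; quarter note = 2; eighth note = 1; dotted whole = 12; whole = 8; dotted whole = 12; half tied to whole (half + whole) = 12; half note = 4; a full sixteenth-note quintuplet (5 notes) (five quintuplet sixteenths span one quarter) = 2; dotted half = 6; dotted half note = 6; eighth = 1; whole = 8.
Adding: 1 + 2 + 1 + 12 + 8 + 12 + 12 + 4 + 2 + 6 + 6 + 1 + 8 = 75.
75 ÷ 11 = 6 complete bars with 9 eighth notes remaining.

9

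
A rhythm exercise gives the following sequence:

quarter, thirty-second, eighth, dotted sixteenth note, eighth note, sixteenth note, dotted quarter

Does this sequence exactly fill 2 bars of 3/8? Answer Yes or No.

One bar of 3/8 = 12 thirty-second notes, so 2 bars = 24.
Working in thirty-second notes: quarter = 8; thirty-second = 1; eighth = 4; dotted sixteenth note = 3; eighth note = 4; sixteenth note = 2; dotted quarter = 12.
Adding: 8 + 1 + 4 + 3 + 4 + 2 + 12 = 34.
34 exceeds 24, so the answer is No.

No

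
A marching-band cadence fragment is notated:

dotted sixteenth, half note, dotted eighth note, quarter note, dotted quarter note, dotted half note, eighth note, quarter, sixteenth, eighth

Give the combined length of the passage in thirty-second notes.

87

In thirty-second notes: dotted sixteenth = 3; half note = 16; dotted eighth note = 6; quarter note = 8; dotted quarter note = 12; dotted half note = 24; eighth note = 4; quarter = 8; sixteenth = 2; eighth = 4.
Adding: 3 + 16 + 6 + 8 + 12 + 24 + 4 + 8 + 2 + 4 = 87 thirty-second notes.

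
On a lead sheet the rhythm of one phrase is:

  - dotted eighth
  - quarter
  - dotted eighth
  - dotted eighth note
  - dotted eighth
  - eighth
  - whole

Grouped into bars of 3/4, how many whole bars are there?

One bar of 3/4 = 12 sixteenth notes.
Convert each value to sixteenth notes: dotted eighth = 3; quarter = 4; dotted eighth = 3; dotted eighth note = 3; dotted eighth = 3; eighth = 2; whole = 16.
Adding: 3 + 4 + 3 + 3 + 3 + 2 + 16 = 34.
34 ÷ 12 = 2 complete bars with 10 left over.

2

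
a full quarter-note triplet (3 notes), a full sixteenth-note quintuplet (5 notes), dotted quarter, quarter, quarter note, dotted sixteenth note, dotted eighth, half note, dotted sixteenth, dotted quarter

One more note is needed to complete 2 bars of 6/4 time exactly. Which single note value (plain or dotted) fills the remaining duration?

2 bars of 6/4 = 96 thirty-second notes.
In thirty-second notes: a full quarter-note triplet (3 notes) (three triplet quarters span one half) = 16; a full sixteenth-note quintuplet (5 notes) (five quintuplet sixteenths span one quarter) = 8; dotted quarter = 12; quarter = 8; quarter note = 8; dotted sixteenth note = 3; dotted eighth = 6; half note = 16; dotted sixteenth = 3; dotted quarter = 12.
Altogether 16 + 8 + 12 + 8 + 8 + 3 + 6 + 16 + 3 + 12 = 92.
Remaining: 96 − 92 = 4 thirty-second notes, which is a eighth note.

eighth note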